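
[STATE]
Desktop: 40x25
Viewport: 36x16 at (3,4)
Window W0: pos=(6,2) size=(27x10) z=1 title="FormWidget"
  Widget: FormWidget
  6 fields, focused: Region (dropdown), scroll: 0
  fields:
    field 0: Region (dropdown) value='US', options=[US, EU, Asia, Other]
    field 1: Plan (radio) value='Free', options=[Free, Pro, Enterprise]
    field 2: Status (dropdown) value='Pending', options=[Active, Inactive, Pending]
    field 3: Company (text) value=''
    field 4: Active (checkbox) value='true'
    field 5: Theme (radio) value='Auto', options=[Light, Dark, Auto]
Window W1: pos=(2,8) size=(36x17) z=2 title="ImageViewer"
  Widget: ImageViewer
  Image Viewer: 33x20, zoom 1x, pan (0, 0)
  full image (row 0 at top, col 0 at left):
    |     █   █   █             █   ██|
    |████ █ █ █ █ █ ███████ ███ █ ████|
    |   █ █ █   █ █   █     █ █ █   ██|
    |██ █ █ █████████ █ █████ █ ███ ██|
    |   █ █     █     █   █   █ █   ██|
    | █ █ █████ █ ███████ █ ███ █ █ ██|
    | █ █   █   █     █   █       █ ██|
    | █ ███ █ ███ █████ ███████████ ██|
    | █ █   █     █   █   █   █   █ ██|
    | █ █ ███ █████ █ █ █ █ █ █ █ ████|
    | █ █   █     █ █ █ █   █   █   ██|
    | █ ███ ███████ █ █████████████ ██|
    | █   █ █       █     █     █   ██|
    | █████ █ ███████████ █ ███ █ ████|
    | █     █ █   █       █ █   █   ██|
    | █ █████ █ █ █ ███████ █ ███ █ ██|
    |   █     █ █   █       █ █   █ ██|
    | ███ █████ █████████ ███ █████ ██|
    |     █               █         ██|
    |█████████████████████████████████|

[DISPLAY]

   ┠─────────────────────────┨      
   ┃> Region:     [US      ▼]┃      
   ┃  Plan:       (●) Free  (┃      
   ┃  Status:     [Pending ▼]┃      
━━━━━━━━━━━━━━━━━━━━━━━━━━━━━━━━━━┓ 
 ImageViewer                      ┃ 
──────────────────────────────────┨ 
     █   █   █             █   ██ ┃ 
████ █ █ █ █ █ ███████ ███ █ ████ ┃ 
   █ █ █   █ █   █     █ █ █   ██ ┃ 
██ █ █ █████████ █ █████ █ ███ ██ ┃ 
   █ █     █     █   █   █ █   ██ ┃ 
 █ █ █████ █ ███████ █ ███ █ █ ██ ┃ 
 █ █   █   █     █   █       █ ██ ┃ 
 █ ███ █ ███ █████ ███████████ ██ ┃ 
 █ █   █     █   █   █   █   █ ██ ┃ 


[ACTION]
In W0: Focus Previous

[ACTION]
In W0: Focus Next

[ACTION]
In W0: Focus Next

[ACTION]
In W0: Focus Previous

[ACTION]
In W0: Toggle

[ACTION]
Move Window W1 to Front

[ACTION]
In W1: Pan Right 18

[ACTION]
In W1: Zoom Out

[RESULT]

   ┠─────────────────────────┨      
   ┃> Region:     [US      ▼]┃      
   ┃  Plan:       (●) Free  (┃      
   ┃  Status:     [Pending ▼]┃      
━━━━━━━━━━━━━━━━━━━━━━━━━━━━━━━━━━┓ 
 ImageViewer                      ┃ 
──────────────────────────────────┨ 
         █   ██                   ┃ 
████ ███ █ ████                   ┃ 
     █ █ █   ██                   ┃ 
 █████ █ ███ ██                   ┃ 
   █   █ █   ██                   ┃ 
██ █ ███ █ █ ██                   ┃ 
   █       █ ██                   ┃ 
 ███████████ ██                   ┃ 
   █   █   █ ██                   ┃ 


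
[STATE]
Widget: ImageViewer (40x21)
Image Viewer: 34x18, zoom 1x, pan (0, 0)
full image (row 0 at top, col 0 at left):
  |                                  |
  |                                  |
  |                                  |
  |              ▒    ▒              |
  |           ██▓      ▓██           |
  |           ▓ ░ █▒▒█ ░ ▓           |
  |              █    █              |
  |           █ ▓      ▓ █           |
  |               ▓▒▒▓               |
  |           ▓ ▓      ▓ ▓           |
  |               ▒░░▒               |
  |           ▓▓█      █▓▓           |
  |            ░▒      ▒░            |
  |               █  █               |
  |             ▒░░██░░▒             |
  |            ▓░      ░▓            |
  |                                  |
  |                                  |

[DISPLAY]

                                        
                                        
                                        
              ▒    ▒                    
           ██▓      ▓██                 
           ▓ ░ █▒▒█ ░ ▓                 
              █    █                    
           █ ▓      ▓ █                 
               ▓▒▒▓                     
           ▓ ▓      ▓ ▓                 
               ▒░░▒                     
           ▓▓█      █▓▓                 
            ░▒      ▒░                  
               █  █                     
             ▒░░██░░▒                   
            ▓░      ░▓                  
                                        
                                        
                                        
                                        
                                        


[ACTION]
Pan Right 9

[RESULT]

                                        
                                        
                                        
     ▒    ▒                             
  ██▓      ▓██                          
  ▓ ░ █▒▒█ ░ ▓                          
     █    █                             
  █ ▓      ▓ █                          
      ▓▒▒▓                              
  ▓ ▓      ▓ ▓                          
      ▒░░▒                              
  ▓▓█      █▓▓                          
   ░▒      ▒░                           
      █  █                              
    ▒░░██░░▒                            
   ▓░      ░▓                           
                                        
                                        
                                        
                                        
                                        


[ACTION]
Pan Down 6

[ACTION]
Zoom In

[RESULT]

                   ▒▒        ▒▒         
                   ▒▒        ▒▒         
             ████▓▓            ▓▓████   
             ████▓▓            ▓▓████   
             ▓▓  ░░  ██▒▒▒▒██  ░░  ▓▓   
             ▓▓  ░░  ██▒▒▒▒██  ░░  ▓▓   
                   ██        ██         
                   ██        ██         
             ██  ▓▓            ▓▓  ██   
             ██  ▓▓            ▓▓  ██   
                     ▓▓▒▒▒▒▓▓           
                     ▓▓▒▒▒▒▓▓           
             ▓▓  ▓▓            ▓▓  ▓▓   
             ▓▓  ▓▓            ▓▓  ▓▓   
                     ▒▒░░░░▒▒           
                     ▒▒░░░░▒▒           
             ▓▓▓▓██            ██▓▓▓▓   
             ▓▓▓▓██            ██▓▓▓▓   
               ░░▒▒            ▒▒░░     
               ░░▒▒            ▒▒░░     
                     ██    ██           


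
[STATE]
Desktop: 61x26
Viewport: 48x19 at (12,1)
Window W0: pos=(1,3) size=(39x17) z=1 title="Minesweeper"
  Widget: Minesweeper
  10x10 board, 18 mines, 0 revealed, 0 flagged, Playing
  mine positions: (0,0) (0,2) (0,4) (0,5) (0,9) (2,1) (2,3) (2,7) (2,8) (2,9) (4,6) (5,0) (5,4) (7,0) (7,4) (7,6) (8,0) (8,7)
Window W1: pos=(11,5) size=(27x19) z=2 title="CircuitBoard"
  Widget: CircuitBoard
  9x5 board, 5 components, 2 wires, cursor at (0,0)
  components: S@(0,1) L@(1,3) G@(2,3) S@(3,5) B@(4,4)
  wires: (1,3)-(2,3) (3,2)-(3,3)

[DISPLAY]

                                                
                                                
━━━━━━━━━━━━━━━━━━━━━━━━━━━┓                    
er                         ┃                    
━━━━━━━━━━━━━━━━━━━━━━━━━┓─┨                    
 CircuitBoard            ┃ ┃                    
─────────────────────────┨ ┃                    
   0 1 2 3 4 5 6 7 8     ┃ ┃                    
0  [.]  S                ┃ ┃                    
                         ┃ ┃                    
1               L        ┃ ┃                    
                │        ┃ ┃                    
2               G        ┃ ┃                    
                         ┃ ┃                    
3           · ─ ·       S┃ ┃                    
                         ┃ ┃                    
4                   B    ┃ ┃                    
Cursor: (0,0)            ┃ ┃                    
                         ┃━┛                    


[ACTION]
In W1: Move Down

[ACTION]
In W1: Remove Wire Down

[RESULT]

                                                
                                                
━━━━━━━━━━━━━━━━━━━━━━━━━━━┓                    
er                         ┃                    
━━━━━━━━━━━━━━━━━━━━━━━━━┓─┨                    
 CircuitBoard            ┃ ┃                    
─────────────────────────┨ ┃                    
   0 1 2 3 4 5 6 7 8     ┃ ┃                    
0       S                ┃ ┃                    
                         ┃ ┃                    
1  [.]          L        ┃ ┃                    
                │        ┃ ┃                    
2               G        ┃ ┃                    
                         ┃ ┃                    
3           · ─ ·       S┃ ┃                    
                         ┃ ┃                    
4                   B    ┃ ┃                    
Cursor: (1,0)            ┃ ┃                    
                         ┃━┛                    


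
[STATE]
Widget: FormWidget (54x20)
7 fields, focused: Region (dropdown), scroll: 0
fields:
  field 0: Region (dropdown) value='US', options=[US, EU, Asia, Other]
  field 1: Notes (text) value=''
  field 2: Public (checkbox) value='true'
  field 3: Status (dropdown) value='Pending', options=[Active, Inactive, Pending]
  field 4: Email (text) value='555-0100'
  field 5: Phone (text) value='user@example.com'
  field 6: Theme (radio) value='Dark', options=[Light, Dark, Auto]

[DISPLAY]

> Region:     [US                                   ▼]
  Notes:      [                                      ]
  Public:     [x]                                     
  Status:     [Pending                              ▼]
  Email:      [555-0100                              ]
  Phone:      [user@example.com                      ]
  Theme:      ( ) Light  (●) Dark  ( ) Auto           
                                                      
                                                      
                                                      
                                                      
                                                      
                                                      
                                                      
                                                      
                                                      
                                                      
                                                      
                                                      
                                                      


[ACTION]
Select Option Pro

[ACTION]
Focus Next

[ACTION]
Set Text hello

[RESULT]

  Region:     [US                                   ▼]
> Notes:      [hello                                 ]
  Public:     [x]                                     
  Status:     [Pending                              ▼]
  Email:      [555-0100                              ]
  Phone:      [user@example.com                      ]
  Theme:      ( ) Light  (●) Dark  ( ) Auto           
                                                      
                                                      
                                                      
                                                      
                                                      
                                                      
                                                      
                                                      
                                                      
                                                      
                                                      
                                                      
                                                      


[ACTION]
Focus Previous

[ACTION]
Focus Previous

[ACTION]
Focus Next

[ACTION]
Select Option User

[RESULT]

> Region:     [US                                   ▼]
  Notes:      [hello                                 ]
  Public:     [x]                                     
  Status:     [Pending                              ▼]
  Email:      [555-0100                              ]
  Phone:      [user@example.com                      ]
  Theme:      ( ) Light  (●) Dark  ( ) Auto           
                                                      
                                                      
                                                      
                                                      
                                                      
                                                      
                                                      
                                                      
                                                      
                                                      
                                                      
                                                      
                                                      


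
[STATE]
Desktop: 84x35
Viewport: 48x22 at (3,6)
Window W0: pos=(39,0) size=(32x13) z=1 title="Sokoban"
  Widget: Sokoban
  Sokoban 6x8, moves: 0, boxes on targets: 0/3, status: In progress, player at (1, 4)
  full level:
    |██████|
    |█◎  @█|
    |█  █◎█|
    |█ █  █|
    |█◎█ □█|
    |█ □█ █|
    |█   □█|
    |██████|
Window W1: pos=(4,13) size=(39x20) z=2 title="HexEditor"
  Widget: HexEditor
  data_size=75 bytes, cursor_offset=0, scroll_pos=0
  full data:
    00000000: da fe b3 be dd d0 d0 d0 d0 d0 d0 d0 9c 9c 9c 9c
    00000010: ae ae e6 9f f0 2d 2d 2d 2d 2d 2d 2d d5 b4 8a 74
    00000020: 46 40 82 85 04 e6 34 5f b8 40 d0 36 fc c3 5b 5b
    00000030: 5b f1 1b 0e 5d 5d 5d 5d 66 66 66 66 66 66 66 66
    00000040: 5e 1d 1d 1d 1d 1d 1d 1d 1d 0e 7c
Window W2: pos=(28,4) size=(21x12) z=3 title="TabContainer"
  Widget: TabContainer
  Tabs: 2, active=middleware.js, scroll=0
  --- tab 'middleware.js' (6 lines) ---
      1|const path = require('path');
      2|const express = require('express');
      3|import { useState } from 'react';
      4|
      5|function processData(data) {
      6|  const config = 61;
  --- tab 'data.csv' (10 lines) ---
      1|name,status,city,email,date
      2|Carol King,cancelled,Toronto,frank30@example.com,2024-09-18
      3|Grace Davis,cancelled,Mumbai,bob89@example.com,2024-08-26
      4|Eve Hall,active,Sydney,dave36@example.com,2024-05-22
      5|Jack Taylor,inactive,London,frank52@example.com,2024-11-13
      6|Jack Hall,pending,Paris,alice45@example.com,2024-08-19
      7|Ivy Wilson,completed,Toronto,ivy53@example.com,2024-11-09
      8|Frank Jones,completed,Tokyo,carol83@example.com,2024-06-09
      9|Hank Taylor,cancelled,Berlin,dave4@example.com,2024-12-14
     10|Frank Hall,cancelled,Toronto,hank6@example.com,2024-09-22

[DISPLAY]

                         ┠───────────────────┨  
                         ┃[middleware.js]│ da┃  
                         ┃───────────────────┃  
                         ┃const path = requir┃  
                         ┃const express = req┃  
                         ┃import { useState }┃ 0
                         ┃                   ┃━━
 ┏━━━━━━━━━━━━━━━━━━━━━━━┃function processDat┃  
 ┃ HexEditor             ┃  const config = 61┃  
 ┠───────────────────────┗━━━━━━━━━━━━━━━━━━━┛  
 ┃00000000  DA fe b3 be dd d0 d0 d0  d0┃        
 ┃00000010  ae ae e6 9f f0 2d 2d 2d  2d┃        
 ┃00000020  46 40 82 85 04 e6 34 5f  b8┃        
 ┃00000030  5b f1 1b 0e 5d 5d 5d 5d  66┃        
 ┃00000040  5e 1d 1d 1d 1d 1d 1d 1d  1d┃        
 ┃                                     ┃        
 ┃                                     ┃        
 ┃                                     ┃        
 ┃                                     ┃        
 ┃                                     ┃        
 ┃                                     ┃        
 ┃                                     ┃        


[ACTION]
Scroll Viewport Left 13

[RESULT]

                            ┠───────────────────
                            ┃[middleware.js]│ da
                            ┃───────────────────
                            ┃const path = requir
                            ┃const express = req
                            ┃import { useState }
                            ┃                   
    ┏━━━━━━━━━━━━━━━━━━━━━━━┃function processDat
    ┃ HexEditor             ┃  const config = 61
    ┠───────────────────────┗━━━━━━━━━━━━━━━━━━━
    ┃00000000  DA fe b3 be dd d0 d0 d0  d0┃     
    ┃00000010  ae ae e6 9f f0 2d 2d 2d  2d┃     
    ┃00000020  46 40 82 85 04 e6 34 5f  b8┃     
    ┃00000030  5b f1 1b 0e 5d 5d 5d 5d  66┃     
    ┃00000040  5e 1d 1d 1d 1d 1d 1d 1d  1d┃     
    ┃                                     ┃     
    ┃                                     ┃     
    ┃                                     ┃     
    ┃                                     ┃     
    ┃                                     ┃     
    ┃                                     ┃     
    ┃                                     ┃     


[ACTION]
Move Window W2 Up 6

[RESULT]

                            ┃const express = req
                            ┃import { useState }
                            ┃                   
                            ┃function processDat
                            ┃  const config = 61
                            ┗━━━━━━━━━━━━━━━━━━━
                                       ┗━━━━━━━━
    ┏━━━━━━━━━━━━━━━━━━━━━━━━━━━━━━━━━━━━━┓     
    ┃ HexEditor                           ┃     
    ┠─────────────────────────────────────┨     
    ┃00000000  DA fe b3 be dd d0 d0 d0  d0┃     
    ┃00000010  ae ae e6 9f f0 2d 2d 2d  2d┃     
    ┃00000020  46 40 82 85 04 e6 34 5f  b8┃     
    ┃00000030  5b f1 1b 0e 5d 5d 5d 5d  66┃     
    ┃00000040  5e 1d 1d 1d 1d 1d 1d 1d  1d┃     
    ┃                                     ┃     
    ┃                                     ┃     
    ┃                                     ┃     
    ┃                                     ┃     
    ┃                                     ┃     
    ┃                                     ┃     
    ┃                                     ┃     


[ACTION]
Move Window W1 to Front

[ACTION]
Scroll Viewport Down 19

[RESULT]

    ┏━━━━━━━━━━━━━━━━━━━━━━━━━━━━━━━━━━━━━┓     
    ┃ HexEditor                           ┃     
    ┠─────────────────────────────────────┨     
    ┃00000000  DA fe b3 be dd d0 d0 d0  d0┃     
    ┃00000010  ae ae e6 9f f0 2d 2d 2d  2d┃     
    ┃00000020  46 40 82 85 04 e6 34 5f  b8┃     
    ┃00000030  5b f1 1b 0e 5d 5d 5d 5d  66┃     
    ┃00000040  5e 1d 1d 1d 1d 1d 1d 1d  1d┃     
    ┃                                     ┃     
    ┃                                     ┃     
    ┃                                     ┃     
    ┃                                     ┃     
    ┃                                     ┃     
    ┃                                     ┃     
    ┃                                     ┃     
    ┃                                     ┃     
    ┃                                     ┃     
    ┃                                     ┃     
    ┃                                     ┃     
    ┗━━━━━━━━━━━━━━━━━━━━━━━━━━━━━━━━━━━━━┛     
                                                
                                                


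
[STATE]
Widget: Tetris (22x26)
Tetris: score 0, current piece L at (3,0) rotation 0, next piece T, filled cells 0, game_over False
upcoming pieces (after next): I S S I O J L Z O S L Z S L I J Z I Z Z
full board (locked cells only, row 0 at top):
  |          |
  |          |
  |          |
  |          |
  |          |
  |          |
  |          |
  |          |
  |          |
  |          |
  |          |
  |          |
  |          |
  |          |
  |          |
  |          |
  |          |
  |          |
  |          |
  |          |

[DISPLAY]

     ▒    │Next:      
   ▒▒▒    │ ▒         
          │▒▒▒        
          │           
          │           
          │           
          │Score:     
          │0          
          │           
          │           
          │           
          │           
          │           
          │           
          │           
          │           
          │           
          │           
          │           
          │           
          │           
          │           
          │           
          │           
          │           
          │           


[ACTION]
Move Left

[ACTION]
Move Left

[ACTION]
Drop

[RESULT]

          │Next:      
   ▒      │ ▒         
 ▒▒▒      │▒▒▒        
          │           
          │           
          │           
          │Score:     
          │0          
          │           
          │           
          │           
          │           
          │           
          │           
          │           
          │           
          │           
          │           
          │           
          │           
          │           
          │           
          │           
          │           
          │           
          │           


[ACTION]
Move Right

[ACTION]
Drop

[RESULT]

          │Next:      
          │ ▒         
    ▒     │▒▒▒        
  ▒▒▒     │           
          │           
          │           
          │Score:     
          │0          
          │           
          │           
          │           
          │           
          │           
          │           
          │           
          │           
          │           
          │           
          │           
          │           
          │           
          │           
          │           
          │           
          │           
          │           


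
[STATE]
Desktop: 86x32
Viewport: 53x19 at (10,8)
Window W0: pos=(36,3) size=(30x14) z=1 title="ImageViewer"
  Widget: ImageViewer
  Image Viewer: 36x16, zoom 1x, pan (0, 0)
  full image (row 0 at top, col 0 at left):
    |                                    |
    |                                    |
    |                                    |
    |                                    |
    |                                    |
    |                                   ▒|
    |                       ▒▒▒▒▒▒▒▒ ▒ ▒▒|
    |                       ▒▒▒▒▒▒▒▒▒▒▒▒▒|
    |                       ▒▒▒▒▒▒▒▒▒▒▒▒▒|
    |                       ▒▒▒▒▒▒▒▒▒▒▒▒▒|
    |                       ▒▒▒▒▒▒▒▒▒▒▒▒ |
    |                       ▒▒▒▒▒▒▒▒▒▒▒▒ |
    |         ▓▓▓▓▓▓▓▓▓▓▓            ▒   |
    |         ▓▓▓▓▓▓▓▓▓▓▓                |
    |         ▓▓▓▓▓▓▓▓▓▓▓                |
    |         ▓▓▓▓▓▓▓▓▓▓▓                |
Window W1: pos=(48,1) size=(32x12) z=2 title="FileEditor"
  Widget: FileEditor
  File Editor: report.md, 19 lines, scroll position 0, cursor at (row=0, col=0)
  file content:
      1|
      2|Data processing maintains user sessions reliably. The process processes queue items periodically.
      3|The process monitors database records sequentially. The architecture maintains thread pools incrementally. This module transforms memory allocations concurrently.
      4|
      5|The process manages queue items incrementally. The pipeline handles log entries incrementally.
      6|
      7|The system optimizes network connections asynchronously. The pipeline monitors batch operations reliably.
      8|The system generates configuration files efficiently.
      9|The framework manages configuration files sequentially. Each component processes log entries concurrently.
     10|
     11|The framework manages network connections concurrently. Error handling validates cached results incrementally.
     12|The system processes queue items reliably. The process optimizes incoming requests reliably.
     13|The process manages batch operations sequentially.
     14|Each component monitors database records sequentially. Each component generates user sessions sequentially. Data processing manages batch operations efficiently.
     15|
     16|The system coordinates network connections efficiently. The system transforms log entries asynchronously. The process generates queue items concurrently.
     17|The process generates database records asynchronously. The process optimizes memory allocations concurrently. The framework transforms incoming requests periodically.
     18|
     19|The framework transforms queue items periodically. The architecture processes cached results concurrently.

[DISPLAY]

                          ┃           ┃The process ma
                          ┃           ┃              
                          ┃           ┃The system opt
                          ┃           ┃The system gen
                          ┃           ┗━━━━━━━━━━━━━━
                          ┃                       ▒▒▒
                          ┃                       ▒▒▒
                          ┃                       ▒▒▒
                          ┗━━━━━━━━━━━━━━━━━━━━━━━━━━
                                                     
                                                     
                                                     
                                                     
                                                     
                                                     
                                                     
                                                     
                                                     
                                                     


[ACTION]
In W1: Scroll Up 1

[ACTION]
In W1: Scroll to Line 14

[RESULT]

                          ┃           ┃The system coo
                          ┃           ┃The process ge
                          ┃           ┃              
                          ┃           ┃The framework 
                          ┃           ┗━━━━━━━━━━━━━━
                          ┃                       ▒▒▒
                          ┃                       ▒▒▒
                          ┃                       ▒▒▒
                          ┗━━━━━━━━━━━━━━━━━━━━━━━━━━
                                                     
                                                     
                                                     
                                                     
                                                     
                                                     
                                                     
                                                     
                                                     
                                                     


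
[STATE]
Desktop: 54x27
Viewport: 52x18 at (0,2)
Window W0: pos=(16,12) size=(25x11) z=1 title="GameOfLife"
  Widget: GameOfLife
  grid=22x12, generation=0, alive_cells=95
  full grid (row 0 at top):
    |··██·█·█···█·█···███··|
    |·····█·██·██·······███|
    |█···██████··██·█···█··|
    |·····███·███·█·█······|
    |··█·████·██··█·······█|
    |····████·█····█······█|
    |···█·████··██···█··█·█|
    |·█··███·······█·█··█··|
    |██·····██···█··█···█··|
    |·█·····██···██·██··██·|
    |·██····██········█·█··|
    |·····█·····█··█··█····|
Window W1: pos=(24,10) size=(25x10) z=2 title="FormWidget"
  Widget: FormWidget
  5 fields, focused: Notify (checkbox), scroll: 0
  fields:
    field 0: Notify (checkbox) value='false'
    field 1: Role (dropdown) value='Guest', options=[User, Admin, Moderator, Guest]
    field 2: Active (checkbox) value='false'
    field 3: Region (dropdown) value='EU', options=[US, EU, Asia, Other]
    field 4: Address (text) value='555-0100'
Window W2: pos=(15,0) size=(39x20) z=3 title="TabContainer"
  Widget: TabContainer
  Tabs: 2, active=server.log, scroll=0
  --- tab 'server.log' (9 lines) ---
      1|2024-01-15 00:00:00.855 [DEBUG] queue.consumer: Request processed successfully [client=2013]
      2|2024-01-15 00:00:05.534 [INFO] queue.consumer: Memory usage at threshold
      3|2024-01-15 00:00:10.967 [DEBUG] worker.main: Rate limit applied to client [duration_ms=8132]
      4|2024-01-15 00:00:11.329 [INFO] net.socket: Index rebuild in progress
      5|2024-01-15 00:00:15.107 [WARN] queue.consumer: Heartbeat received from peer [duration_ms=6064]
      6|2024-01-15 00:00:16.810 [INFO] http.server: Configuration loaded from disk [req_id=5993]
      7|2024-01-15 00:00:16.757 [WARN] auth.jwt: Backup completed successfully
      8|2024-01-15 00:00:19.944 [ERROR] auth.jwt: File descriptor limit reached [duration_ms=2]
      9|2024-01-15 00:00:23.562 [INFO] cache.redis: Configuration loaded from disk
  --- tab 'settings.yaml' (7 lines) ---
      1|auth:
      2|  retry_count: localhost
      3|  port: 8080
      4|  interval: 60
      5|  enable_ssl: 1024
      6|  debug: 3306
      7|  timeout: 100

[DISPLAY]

               ┠────────────────────────────────────
               ┃[server.log]│ settings.yaml         
               ┃────────────────────────────────────
               ┃2024-01-15 00:00:00.855 [DEBUG] queu
               ┃2024-01-15 00:00:05.534 [INFO] queue
               ┃2024-01-15 00:00:10.967 [DEBUG] work
               ┃2024-01-15 00:00:11.329 [INFO] net.s
               ┃2024-01-15 00:00:15.107 [WARN] queue
               ┃2024-01-15 00:00:16.810 [INFO] http.
               ┃2024-01-15 00:00:16.757 [WARN] auth.
               ┃2024-01-15 00:00:19.944 [ERROR] auth
               ┃2024-01-15 00:00:23.562 [INFO] cache
               ┃                                    
               ┃                                    
               ┃                                    
               ┃                                    
               ┃                                    
               ┗━━━━━━━━━━━━━━━━━━━━━━━━━━━━━━━━━━━━


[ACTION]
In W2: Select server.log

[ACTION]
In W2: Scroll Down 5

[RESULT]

               ┠────────────────────────────────────
               ┃[server.log]│ settings.yaml         
               ┃────────────────────────────────────
               ┃2024-01-15 00:00:16.810 [INFO] http.
               ┃2024-01-15 00:00:16.757 [WARN] auth.
               ┃2024-01-15 00:00:19.944 [ERROR] auth
               ┃2024-01-15 00:00:23.562 [INFO] cache
               ┃                                    
               ┃                                    
               ┃                                    
               ┃                                    
               ┃                                    
               ┃                                    
               ┃                                    
               ┃                                    
               ┃                                    
               ┃                                    
               ┗━━━━━━━━━━━━━━━━━━━━━━━━━━━━━━━━━━━━


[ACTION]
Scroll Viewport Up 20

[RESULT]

               ┏━━━━━━━━━━━━━━━━━━━━━━━━━━━━━━━━━━━━
               ┃ TabContainer                       
               ┠────────────────────────────────────
               ┃[server.log]│ settings.yaml         
               ┃────────────────────────────────────
               ┃2024-01-15 00:00:16.810 [INFO] http.
               ┃2024-01-15 00:00:16.757 [WARN] auth.
               ┃2024-01-15 00:00:19.944 [ERROR] auth
               ┃2024-01-15 00:00:23.562 [INFO] cache
               ┃                                    
               ┃                                    
               ┃                                    
               ┃                                    
               ┃                                    
               ┃                                    
               ┃                                    
               ┃                                    
               ┃                                    


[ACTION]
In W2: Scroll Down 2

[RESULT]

               ┏━━━━━━━━━━━━━━━━━━━━━━━━━━━━━━━━━━━━
               ┃ TabContainer                       
               ┠────────────────────────────────────
               ┃[server.log]│ settings.yaml         
               ┃────────────────────────────────────
               ┃2024-01-15 00:00:19.944 [ERROR] auth
               ┃2024-01-15 00:00:23.562 [INFO] cache
               ┃                                    
               ┃                                    
               ┃                                    
               ┃                                    
               ┃                                    
               ┃                                    
               ┃                                    
               ┃                                    
               ┃                                    
               ┃                                    
               ┃                                    


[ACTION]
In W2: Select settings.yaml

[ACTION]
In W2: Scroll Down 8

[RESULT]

               ┏━━━━━━━━━━━━━━━━━━━━━━━━━━━━━━━━━━━━
               ┃ TabContainer                       
               ┠────────────────────────────────────
               ┃ server.log │[settings.yaml]        
               ┃────────────────────────────────────
               ┃  timeout: 100                      
               ┃                                    
               ┃                                    
               ┃                                    
               ┃                                    
               ┃                                    
               ┃                                    
               ┃                                    
               ┃                                    
               ┃                                    
               ┃                                    
               ┃                                    
               ┃                                    


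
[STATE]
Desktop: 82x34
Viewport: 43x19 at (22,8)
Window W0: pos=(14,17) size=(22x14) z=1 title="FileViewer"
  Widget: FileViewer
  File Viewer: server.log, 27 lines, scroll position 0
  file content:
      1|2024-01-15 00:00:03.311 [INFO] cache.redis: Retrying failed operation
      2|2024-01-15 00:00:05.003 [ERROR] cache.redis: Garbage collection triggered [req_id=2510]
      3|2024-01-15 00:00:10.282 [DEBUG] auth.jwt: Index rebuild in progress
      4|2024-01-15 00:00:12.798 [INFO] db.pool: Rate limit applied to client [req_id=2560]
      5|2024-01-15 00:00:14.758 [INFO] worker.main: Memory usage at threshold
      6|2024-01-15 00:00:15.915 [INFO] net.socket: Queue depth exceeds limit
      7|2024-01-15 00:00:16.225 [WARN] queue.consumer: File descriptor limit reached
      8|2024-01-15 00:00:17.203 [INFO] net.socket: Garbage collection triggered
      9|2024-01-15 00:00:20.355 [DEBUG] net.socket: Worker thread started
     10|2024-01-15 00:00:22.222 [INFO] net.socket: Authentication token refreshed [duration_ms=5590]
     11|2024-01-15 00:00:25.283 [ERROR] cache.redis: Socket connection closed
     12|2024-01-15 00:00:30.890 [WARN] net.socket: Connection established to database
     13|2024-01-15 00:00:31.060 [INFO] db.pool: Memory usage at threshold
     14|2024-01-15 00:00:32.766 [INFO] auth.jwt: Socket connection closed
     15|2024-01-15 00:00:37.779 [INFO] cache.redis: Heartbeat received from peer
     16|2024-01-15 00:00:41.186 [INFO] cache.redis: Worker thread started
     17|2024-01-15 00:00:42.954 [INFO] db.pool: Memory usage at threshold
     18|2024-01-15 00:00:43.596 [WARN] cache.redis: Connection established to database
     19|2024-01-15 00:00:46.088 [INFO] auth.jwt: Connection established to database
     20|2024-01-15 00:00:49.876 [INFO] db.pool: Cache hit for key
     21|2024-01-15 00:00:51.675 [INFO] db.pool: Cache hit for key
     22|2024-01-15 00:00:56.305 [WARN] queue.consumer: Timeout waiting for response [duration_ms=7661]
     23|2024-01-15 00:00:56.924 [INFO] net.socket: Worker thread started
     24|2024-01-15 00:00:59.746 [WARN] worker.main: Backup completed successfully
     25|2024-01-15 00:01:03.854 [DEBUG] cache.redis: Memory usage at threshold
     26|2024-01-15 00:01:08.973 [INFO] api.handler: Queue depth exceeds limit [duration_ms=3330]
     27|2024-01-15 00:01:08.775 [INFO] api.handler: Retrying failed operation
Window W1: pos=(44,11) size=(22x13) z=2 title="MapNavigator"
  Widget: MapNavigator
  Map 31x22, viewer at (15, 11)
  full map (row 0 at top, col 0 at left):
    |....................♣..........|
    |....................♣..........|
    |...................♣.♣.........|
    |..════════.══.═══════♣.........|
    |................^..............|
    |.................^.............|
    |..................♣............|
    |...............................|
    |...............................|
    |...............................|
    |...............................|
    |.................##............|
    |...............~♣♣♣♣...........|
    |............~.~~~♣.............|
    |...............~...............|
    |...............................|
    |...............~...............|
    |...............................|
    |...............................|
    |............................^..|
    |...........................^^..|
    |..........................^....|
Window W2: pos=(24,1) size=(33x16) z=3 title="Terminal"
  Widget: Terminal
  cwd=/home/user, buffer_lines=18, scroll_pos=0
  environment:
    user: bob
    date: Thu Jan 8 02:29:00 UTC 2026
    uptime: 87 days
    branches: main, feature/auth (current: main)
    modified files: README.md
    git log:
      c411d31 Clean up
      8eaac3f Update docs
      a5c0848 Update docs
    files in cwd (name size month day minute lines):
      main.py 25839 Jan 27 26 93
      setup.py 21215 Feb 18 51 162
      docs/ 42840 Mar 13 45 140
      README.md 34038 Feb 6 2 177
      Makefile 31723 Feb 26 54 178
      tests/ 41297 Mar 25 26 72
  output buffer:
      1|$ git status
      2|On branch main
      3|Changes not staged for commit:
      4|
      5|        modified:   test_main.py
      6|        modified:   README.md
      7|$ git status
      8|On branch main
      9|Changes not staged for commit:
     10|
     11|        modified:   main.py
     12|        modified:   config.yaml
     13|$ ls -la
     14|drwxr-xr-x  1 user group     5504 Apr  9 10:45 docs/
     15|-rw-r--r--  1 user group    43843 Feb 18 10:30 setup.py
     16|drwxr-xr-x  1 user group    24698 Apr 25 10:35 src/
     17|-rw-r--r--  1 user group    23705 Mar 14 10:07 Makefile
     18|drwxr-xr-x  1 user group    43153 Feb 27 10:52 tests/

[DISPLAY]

  ┃        modified:   test_main.p┃        
  ┃        modified:   README.md  ┃        
  ┃$ git status                   ┃        
  ┃On branch main                 ┃━━━━━━━━
  ┃Changes not staged for commit: ┃r       
  ┃                               ┃────────
  ┃        modified:   main.py    ┃........
  ┃        modified:   config.yaml┃........
  ┗━━━━━━━━━━━━━━━━━━━━━━━━━━━━━━━┛........
━━━━━━━━━━━━━┓        ┃....................
ewer         ┃        ┃..........@.##......
─────────────┨        ┃..........~♣♣♣♣.....
-15 00:00:03▲┃        ┃.......~.~~~♣.......
-15 00:00:05█┃        ┃..........~.........
-15 00:00:10░┃        ┃....................
-15 00:00:12░┃        ┗━━━━━━━━━━━━━━━━━━━━
-15 00:00:14░┃                             
-15 00:00:15░┃                             
-15 00:00:16░┃                             


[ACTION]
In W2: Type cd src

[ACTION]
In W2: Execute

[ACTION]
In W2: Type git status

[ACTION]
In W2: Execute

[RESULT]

  ┃$ cd src                       ┃        
  ┃                               ┃        
  ┃$ git status                   ┃        
  ┃On branch main                 ┃━━━━━━━━
  ┃Changes not staged for commit: ┃r       
  ┃                               ┃────────
  ┃        modified:   README.md  ┃........
  ┃$ █                            ┃........
  ┗━━━━━━━━━━━━━━━━━━━━━━━━━━━━━━━┛........
━━━━━━━━━━━━━┓        ┃....................
ewer         ┃        ┃..........@.##......
─────────────┨        ┃..........~♣♣♣♣.....
-15 00:00:03▲┃        ┃.......~.~~~♣.......
-15 00:00:05█┃        ┃..........~.........
-15 00:00:10░┃        ┃....................
-15 00:00:12░┃        ┗━━━━━━━━━━━━━━━━━━━━
-15 00:00:14░┃                             
-15 00:00:15░┃                             
-15 00:00:16░┃                             
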